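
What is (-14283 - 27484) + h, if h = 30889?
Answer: -10878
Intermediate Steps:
(-14283 - 27484) + h = (-14283 - 27484) + 30889 = -41767 + 30889 = -10878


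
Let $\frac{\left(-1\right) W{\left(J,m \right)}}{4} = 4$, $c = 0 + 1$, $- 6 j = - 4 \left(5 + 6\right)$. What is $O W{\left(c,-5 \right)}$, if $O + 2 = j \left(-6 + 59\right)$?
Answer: $- \frac{18560}{3} \approx -6186.7$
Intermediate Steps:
$j = \frac{22}{3}$ ($j = - \frac{\left(-4\right) \left(5 + 6\right)}{6} = - \frac{\left(-4\right) 11}{6} = \left(- \frac{1}{6}\right) \left(-44\right) = \frac{22}{3} \approx 7.3333$)
$c = 1$
$W{\left(J,m \right)} = -16$ ($W{\left(J,m \right)} = \left(-4\right) 4 = -16$)
$O = \frac{1160}{3}$ ($O = -2 + \frac{22 \left(-6 + 59\right)}{3} = -2 + \frac{22}{3} \cdot 53 = -2 + \frac{1166}{3} = \frac{1160}{3} \approx 386.67$)
$O W{\left(c,-5 \right)} = \frac{1160}{3} \left(-16\right) = - \frac{18560}{3}$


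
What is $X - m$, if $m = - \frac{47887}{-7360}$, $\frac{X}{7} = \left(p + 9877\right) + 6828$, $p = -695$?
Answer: $\frac{824787313}{7360} \approx 1.1206 \cdot 10^{5}$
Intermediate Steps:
$X = 112070$ ($X = 7 \left(\left(-695 + 9877\right) + 6828\right) = 7 \left(9182 + 6828\right) = 7 \cdot 16010 = 112070$)
$m = \frac{47887}{7360}$ ($m = \left(-47887\right) \left(- \frac{1}{7360}\right) = \frac{47887}{7360} \approx 6.5064$)
$X - m = 112070 - \frac{47887}{7360} = \frac{824787313}{7360}$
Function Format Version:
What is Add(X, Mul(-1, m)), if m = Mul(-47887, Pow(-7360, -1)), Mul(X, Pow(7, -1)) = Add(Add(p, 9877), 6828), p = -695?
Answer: Rational(824787313, 7360) ≈ 1.1206e+5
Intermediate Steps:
X = 112070 (X = Mul(7, Add(Add(-695, 9877), 6828)) = Mul(7, Add(9182, 6828)) = Mul(7, 16010) = 112070)
m = Rational(47887, 7360) (m = Mul(-47887, Rational(-1, 7360)) = Rational(47887, 7360) ≈ 6.5064)
Add(X, Mul(-1, m)) = Add(112070, Mul(-1, Rational(47887, 7360))) = Add(112070, Rational(-47887, 7360)) = Rational(824787313, 7360)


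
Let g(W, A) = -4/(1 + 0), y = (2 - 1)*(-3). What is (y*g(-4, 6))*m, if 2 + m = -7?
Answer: -108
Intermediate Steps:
m = -9 (m = -2 - 7 = -9)
y = -3 (y = 1*(-3) = -3)
g(W, A) = -4 (g(W, A) = -4/1 = -4*1 = -4)
(y*g(-4, 6))*m = -3*(-4)*(-9) = 12*(-9) = -108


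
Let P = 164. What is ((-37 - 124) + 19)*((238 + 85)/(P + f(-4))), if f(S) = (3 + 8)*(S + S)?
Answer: -1207/2 ≈ -603.50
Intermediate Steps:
f(S) = 22*S (f(S) = 11*(2*S) = 22*S)
((-37 - 124) + 19)*((238 + 85)/(P + f(-4))) = ((-37 - 124) + 19)*((238 + 85)/(164 + 22*(-4))) = (-161 + 19)*(323/(164 - 88)) = -45866/76 = -142*17/4 = -1207/2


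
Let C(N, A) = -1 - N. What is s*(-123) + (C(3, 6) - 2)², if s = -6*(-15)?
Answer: -11034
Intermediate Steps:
s = 90
s*(-123) + (C(3, 6) - 2)² = 90*(-123) + ((-1 - 1*3) - 2)² = -11070 + ((-1 - 3) - 2)² = -11070 + (-4 - 2)² = -11070 + (-6)² = -11070 + 36 = -11034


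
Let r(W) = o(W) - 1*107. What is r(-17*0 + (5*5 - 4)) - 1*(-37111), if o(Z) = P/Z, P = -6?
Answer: 259026/7 ≈ 37004.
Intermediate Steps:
o(Z) = -6/Z
r(W) = -107 - 6/W (r(W) = -6/W - 1*107 = -6/W - 107 = -107 - 6/W)
r(-17*0 + (5*5 - 4)) - 1*(-37111) = (-107 - 6/(-17*0 + (5*5 - 4))) - 1*(-37111) = (-107 - 6/(0 + (25 - 4))) + 37111 = (-107 - 6/(0 + 21)) + 37111 = (-107 - 6/21) + 37111 = (-107 - 6*1/21) + 37111 = (-107 - 2/7) + 37111 = -751/7 + 37111 = 259026/7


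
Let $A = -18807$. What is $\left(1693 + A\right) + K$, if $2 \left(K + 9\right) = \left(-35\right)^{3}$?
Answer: $- \frac{77121}{2} \approx -38561.0$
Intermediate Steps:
$K = - \frac{42893}{2}$ ($K = -9 + \frac{\left(-35\right)^{3}}{2} = -9 + \frac{1}{2} \left(-42875\right) = -9 - \frac{42875}{2} = - \frac{42893}{2} \approx -21447.0$)
$\left(1693 + A\right) + K = \left(1693 - 18807\right) - \frac{42893}{2} = -17114 - \frac{42893}{2} = - \frac{77121}{2}$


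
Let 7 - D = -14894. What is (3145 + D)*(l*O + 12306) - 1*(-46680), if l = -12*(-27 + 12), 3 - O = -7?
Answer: 254603556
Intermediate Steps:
O = 10 (O = 3 - 1*(-7) = 3 + 7 = 10)
D = 14901 (D = 7 - 1*(-14894) = 7 + 14894 = 14901)
l = 180 (l = -12*(-15) = 180)
(3145 + D)*(l*O + 12306) - 1*(-46680) = (3145 + 14901)*(180*10 + 12306) - 1*(-46680) = 18046*(1800 + 12306) + 46680 = 18046*14106 + 46680 = 254556876 + 46680 = 254603556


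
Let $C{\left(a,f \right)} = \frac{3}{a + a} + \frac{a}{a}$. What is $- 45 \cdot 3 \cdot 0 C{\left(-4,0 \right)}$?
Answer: $0$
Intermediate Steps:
$C{\left(a,f \right)} = 1 + \frac{3}{2 a}$ ($C{\left(a,f \right)} = \frac{3}{2 a} + 1 = 1 + \frac{3}{2 a}$)
$- 45 \cdot 3 \cdot 0 C{\left(-4,0 \right)} = - 45 \cdot 3 \cdot 0 \frac{\frac{3}{2} - 4}{-4} = \left(-45\right) 0 \left(\left(- \frac{1}{4}\right) \left(- \frac{5}{2}\right)\right) = 0 \cdot \frac{5}{8} = 0$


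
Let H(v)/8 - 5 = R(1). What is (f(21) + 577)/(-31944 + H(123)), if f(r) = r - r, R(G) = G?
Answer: -577/31896 ≈ -0.018090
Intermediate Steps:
H(v) = 48 (H(v) = 40 + 8*1 = 40 + 8 = 48)
f(r) = 0
(f(21) + 577)/(-31944 + H(123)) = (0 + 577)/(-31944 + 48) = 577/(-31896) = 577*(-1/31896) = -577/31896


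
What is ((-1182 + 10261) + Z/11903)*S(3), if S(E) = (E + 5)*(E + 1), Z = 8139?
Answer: 3458415232/11903 ≈ 2.9055e+5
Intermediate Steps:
S(E) = (1 + E)*(5 + E) (S(E) = (5 + E)*(1 + E) = (1 + E)*(5 + E))
((-1182 + 10261) + Z/11903)*S(3) = ((-1182 + 10261) + 8139/11903)*(5 + 3² + 6*3) = (9079 + 8139*(1/11903))*(5 + 9 + 18) = (9079 + 8139/11903)*32 = (108075476/11903)*32 = 3458415232/11903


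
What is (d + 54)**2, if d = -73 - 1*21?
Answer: 1600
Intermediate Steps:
d = -94 (d = -73 - 21 = -94)
(d + 54)**2 = (-94 + 54)**2 = (-40)**2 = 1600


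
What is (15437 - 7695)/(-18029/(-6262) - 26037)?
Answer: -48480404/163025665 ≈ -0.29738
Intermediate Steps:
(15437 - 7695)/(-18029/(-6262) - 26037) = 7742/(-18029*(-1/6262) - 26037) = 7742/(18029/6262 - 26037) = 7742/(-163025665/6262) = 7742*(-6262/163025665) = -48480404/163025665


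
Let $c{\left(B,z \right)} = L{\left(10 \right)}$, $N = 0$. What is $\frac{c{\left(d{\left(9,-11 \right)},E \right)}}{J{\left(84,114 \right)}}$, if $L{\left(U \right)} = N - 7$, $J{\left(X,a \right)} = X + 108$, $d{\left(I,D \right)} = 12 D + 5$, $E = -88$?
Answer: $- \frac{7}{192} \approx -0.036458$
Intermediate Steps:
$d{\left(I,D \right)} = 5 + 12 D$
$J{\left(X,a \right)} = 108 + X$
$L{\left(U \right)} = -7$ ($L{\left(U \right)} = 0 - 7 = -7$)
$c{\left(B,z \right)} = -7$
$\frac{c{\left(d{\left(9,-11 \right)},E \right)}}{J{\left(84,114 \right)}} = - \frac{7}{108 + 84} = - \frac{7}{192}$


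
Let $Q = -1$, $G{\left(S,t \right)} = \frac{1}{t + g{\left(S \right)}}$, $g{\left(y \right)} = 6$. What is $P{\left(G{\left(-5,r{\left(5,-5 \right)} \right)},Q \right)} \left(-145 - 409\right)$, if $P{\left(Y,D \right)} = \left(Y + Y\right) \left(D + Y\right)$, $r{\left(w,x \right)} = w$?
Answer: $\frac{11080}{121} \approx 91.57$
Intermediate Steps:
$G{\left(S,t \right)} = \frac{1}{6 + t}$ ($G{\left(S,t \right)} = \frac{1}{t + 6} = \frac{1}{6 + t}$)
$P{\left(Y,D \right)} = 2 Y \left(D + Y\right)$
$P{\left(G{\left(-5,r{\left(5,-5 \right)} \right)},Q \right)} \left(-145 - 409\right) = \frac{2 \left(-1 + \frac{1}{6 + 5}\right)}{6 + 5} \left(-145 - 409\right) = \frac{2 \left(-1 + \frac{1}{11}\right)}{11} \left(-145 - 409\right) = 2 \cdot \frac{1}{11} \left(-1 + \frac{1}{11}\right) \left(-554\right) = 2 \cdot \frac{1}{11} \left(- \frac{10}{11}\right) \left(-554\right) = \left(- \frac{20}{121}\right) \left(-554\right) = \frac{11080}{121}$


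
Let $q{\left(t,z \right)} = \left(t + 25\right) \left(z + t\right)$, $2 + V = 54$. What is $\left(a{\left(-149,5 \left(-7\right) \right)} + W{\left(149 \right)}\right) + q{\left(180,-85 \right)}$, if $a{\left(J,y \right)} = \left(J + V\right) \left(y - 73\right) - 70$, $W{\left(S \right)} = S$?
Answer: $30030$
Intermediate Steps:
$V = 52$ ($V = -2 + 54 = 52$)
$q{\left(t,z \right)} = \left(25 + t\right) \left(t + z\right)$
$a{\left(J,y \right)} = -70 + \left(-73 + y\right) \left(52 + J\right)$ ($a{\left(J,y \right)} = \left(J + 52\right) \left(y - 73\right) - 70 = \left(52 + J\right) \left(-73 + y\right) - 70 = \left(-73 + y\right) \left(52 + J\right) - 70 = -70 + \left(-73 + y\right) \left(52 + J\right)$)
$\left(a{\left(-149,5 \left(-7\right) \right)} + W{\left(149 \right)}\right) + q{\left(180,-85 \right)} = \left(\left(-3866 - -10877 + 52 \cdot 5 \left(-7\right) - 149 \cdot 5 \left(-7\right)\right) + 149\right) + \left(180^{2} + 25 \cdot 180 + 25 \left(-85\right) + 180 \left(-85\right)\right) = \left(\left(-3866 + 10877 + 52 \left(-35\right) - -5215\right) + 149\right) + \left(32400 + 4500 - 2125 - 15300\right) = \left(\left(-3866 + 10877 - 1820 + 5215\right) + 149\right) + 19475 = \left(10406 + 149\right) + 19475 = 10555 + 19475 = 30030$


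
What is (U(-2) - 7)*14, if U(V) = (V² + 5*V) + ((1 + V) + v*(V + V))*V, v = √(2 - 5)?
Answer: -154 + 112*I*√3 ≈ -154.0 + 193.99*I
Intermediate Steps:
v = I*√3 (v = √(-3) = I*√3 ≈ 1.732*I)
U(V) = V² + 5*V + V*(1 + V + 2*I*V*√3) (U(V) = (V² + 5*V) + ((1 + V) + (I*√3)*(V + V))*V = (V² + 5*V) + ((1 + V) + (I*√3)*(2*V))*V = (V² + 5*V) + ((1 + V) + 2*I*V*√3)*V = (V² + 5*V) + (1 + V + 2*I*V*√3)*V = (V² + 5*V) + V*(1 + V + 2*I*V*√3) = V² + 5*V + V*(1 + V + 2*I*V*√3))
(U(-2) - 7)*14 = (2*(-2)*(3 - 2 + I*(-2)*√3) - 7)*14 = (2*(-2)*(3 - 2 - 2*I*√3) - 7)*14 = (2*(-2)*(1 - 2*I*√3) - 7)*14 = ((-4 + 8*I*√3) - 7)*14 = (-11 + 8*I*√3)*14 = -154 + 112*I*√3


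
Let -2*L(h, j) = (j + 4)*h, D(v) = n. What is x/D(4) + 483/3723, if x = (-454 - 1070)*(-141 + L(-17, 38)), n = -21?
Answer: 136173575/8687 ≈ 15676.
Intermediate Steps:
D(v) = -21
L(h, j) = -h*(4 + j)/2 (L(h, j) = -(j + 4)*h/2 = -(4 + j)*h/2 = -h*(4 + j)/2)
x = -329184 (x = (-454 - 1070)*(-141 - ½*(-17)*(4 + 38)) = -1524*(-141 - ½*(-17)*42) = -1524*(-141 + 357) = -1524*216 = -329184)
x/D(4) + 483/3723 = -329184/(-21) + 483/3723 = -329184*(-1/21) + 483*(1/3723) = 109728/7 + 161/1241 = 136173575/8687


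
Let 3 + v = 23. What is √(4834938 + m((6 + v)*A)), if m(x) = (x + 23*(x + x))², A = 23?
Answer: √794782174 ≈ 28192.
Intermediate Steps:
v = 20 (v = -3 + 23 = 20)
m(x) = 2209*x² (m(x) = (x + 23*(2*x))² = (x + 46*x)² = (47*x)² = 2209*x²)
√(4834938 + m((6 + v)*A)) = √(4834938 + 2209*((6 + 20)*23)²) = √(4834938 + 2209*(26*23)²) = √(4834938 + 2209*598²) = √(4834938 + 2209*357604) = √(4834938 + 789947236) = √794782174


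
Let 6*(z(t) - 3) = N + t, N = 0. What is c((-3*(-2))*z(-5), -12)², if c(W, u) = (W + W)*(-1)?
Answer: 676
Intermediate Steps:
z(t) = 3 + t/6 (z(t) = 3 + (0 + t)/6 = 3 + t/6)
c(W, u) = -2*W (c(W, u) = (2*W)*(-1) = -2*W)
c((-3*(-2))*z(-5), -12)² = (-2*(-3*(-2))*(3 + (⅙)*(-5)))² = (-12*(3 - ⅚))² = (-12*13/6)² = (-2*13)² = (-26)² = 676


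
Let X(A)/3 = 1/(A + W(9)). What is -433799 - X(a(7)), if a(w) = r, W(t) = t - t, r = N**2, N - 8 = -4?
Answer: -6940787/16 ≈ -4.3380e+5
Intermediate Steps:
N = 4 (N = 8 - 4 = 4)
r = 16 (r = 4**2 = 16)
W(t) = 0
a(w) = 16
X(A) = 3/A (X(A) = 3/(A + 0) = 3/A)
-433799 - X(a(7)) = -433799 - 3/16 = -6940787/16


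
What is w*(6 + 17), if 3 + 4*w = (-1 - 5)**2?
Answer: 759/4 ≈ 189.75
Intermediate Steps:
w = 33/4 (w = -3/4 + (-1 - 5)**2/4 = -3/4 + (1/4)*(-6)**2 = -3/4 + (1/4)*36 = -3/4 + 9 = 33/4 ≈ 8.2500)
w*(6 + 17) = 33*(6 + 17)/4 = (33/4)*23 = 759/4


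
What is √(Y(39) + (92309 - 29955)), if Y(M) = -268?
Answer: √62086 ≈ 249.17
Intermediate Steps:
√(Y(39) + (92309 - 29955)) = √(-268 + (92309 - 29955)) = √(-268 + 62354) = √62086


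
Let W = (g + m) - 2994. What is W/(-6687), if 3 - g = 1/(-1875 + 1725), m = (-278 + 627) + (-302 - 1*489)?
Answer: 514949/1003050 ≈ 0.51338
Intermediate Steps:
m = -442 (m = 349 + (-302 - 489) = 349 - 791 = -442)
g = 451/150 (g = 3 - 1/(-1875 + 1725) = 3 - 1/(-150) = 3 - 1*(-1/150) = 3 + 1/150 = 451/150 ≈ 3.0067)
W = -514949/150 (W = (451/150 - 442) - 2994 = -65849/150 - 2994 = -514949/150 ≈ -3433.0)
W/(-6687) = -514949/150/(-6687) = -514949/150*(-1/6687) = 514949/1003050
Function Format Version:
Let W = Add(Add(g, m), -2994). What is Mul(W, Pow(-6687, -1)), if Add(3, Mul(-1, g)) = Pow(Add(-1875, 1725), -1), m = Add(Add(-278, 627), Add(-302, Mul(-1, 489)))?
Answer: Rational(514949, 1003050) ≈ 0.51338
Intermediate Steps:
m = -442 (m = Add(349, Add(-302, -489)) = Add(349, -791) = -442)
g = Rational(451, 150) (g = Add(3, Mul(-1, Pow(Add(-1875, 1725), -1))) = Add(3, Mul(-1, Pow(-150, -1))) = Add(3, Mul(-1, Rational(-1, 150))) = Add(3, Rational(1, 150)) = Rational(451, 150) ≈ 3.0067)
W = Rational(-514949, 150) (W = Add(Add(Rational(451, 150), -442), -2994) = Add(Rational(-65849, 150), -2994) = Rational(-514949, 150) ≈ -3433.0)
Mul(W, Pow(-6687, -1)) = Mul(Rational(-514949, 150), Pow(-6687, -1)) = Mul(Rational(-514949, 150), Rational(-1, 6687)) = Rational(514949, 1003050)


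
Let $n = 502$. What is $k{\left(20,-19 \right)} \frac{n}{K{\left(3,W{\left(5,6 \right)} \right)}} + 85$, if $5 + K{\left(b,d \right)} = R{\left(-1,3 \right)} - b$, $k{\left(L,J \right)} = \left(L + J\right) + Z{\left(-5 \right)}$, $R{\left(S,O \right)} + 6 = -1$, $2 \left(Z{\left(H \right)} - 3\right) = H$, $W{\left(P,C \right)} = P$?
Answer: $\frac{174}{5} \approx 34.8$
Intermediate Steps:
$Z{\left(H \right)} = 3 + \frac{H}{2}$
$R{\left(S,O \right)} = -7$ ($R{\left(S,O \right)} = -6 - 1 = -7$)
$k{\left(L,J \right)} = \frac{1}{2} + J + L$ ($k{\left(L,J \right)} = \left(L + J\right) + \left(3 + \frac{1}{2} \left(-5\right)\right) = \left(J + L\right) + \left(3 - \frac{5}{2}\right) = \left(J + L\right) + \frac{1}{2} = \frac{1}{2} + J + L$)
$K{\left(b,d \right)} = -12 - b$ ($K{\left(b,d \right)} = -5 - \left(7 + b\right) = -12 - b$)
$k{\left(20,-19 \right)} \frac{n}{K{\left(3,W{\left(5,6 \right)} \right)}} + 85 = \left(\frac{1}{2} - 19 + 20\right) \frac{502}{-12 - 3} + 85 = \frac{3 \frac{502}{-12 - 3}}{2} + 85 = \frac{3 \frac{502}{-15}}{2} + 85 = \frac{3 \cdot 502 \left(- \frac{1}{15}\right)}{2} + 85 = \frac{3}{2} \left(- \frac{502}{15}\right) + 85 = - \frac{251}{5} + 85 = \frac{174}{5}$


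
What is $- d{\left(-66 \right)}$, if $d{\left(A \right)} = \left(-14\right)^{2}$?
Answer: $-196$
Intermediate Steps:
$d{\left(A \right)} = 196$
$- d{\left(-66 \right)} = \left(-1\right) 196 = -196$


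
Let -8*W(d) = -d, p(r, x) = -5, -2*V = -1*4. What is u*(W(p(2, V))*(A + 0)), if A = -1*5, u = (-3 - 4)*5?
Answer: -875/8 ≈ -109.38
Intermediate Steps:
V = 2 (V = -(-1)*4/2 = -½*(-4) = 2)
W(d) = d/8 (W(d) = -(-1)*d/8 = d/8)
u = -35 (u = -7*5 = -35)
A = -5
u*(W(p(2, V))*(A + 0)) = -35*(⅛)*(-5)*(-5 + 0) = -(-175)*(-5)/8 = -35*25/8 = -875/8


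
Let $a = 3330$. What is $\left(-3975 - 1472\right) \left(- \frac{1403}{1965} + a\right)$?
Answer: $- \frac{35634530009}{1965} \approx -1.8135 \cdot 10^{7}$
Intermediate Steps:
$\left(-3975 - 1472\right) \left(- \frac{1403}{1965} + a\right) = \left(-3975 - 1472\right) \left(- \frac{1403}{1965} + 3330\right) = - 5447 \left(\left(-1403\right) \frac{1}{1965} + 3330\right) = - 5447 \left(- \frac{1403}{1965} + 3330\right) = \left(-5447\right) \frac{6542047}{1965} = - \frac{35634530009}{1965}$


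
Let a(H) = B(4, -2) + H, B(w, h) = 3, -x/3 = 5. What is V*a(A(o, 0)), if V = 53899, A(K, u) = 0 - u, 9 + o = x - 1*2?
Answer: 161697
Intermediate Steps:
x = -15 (x = -3*5 = -15)
o = -26 (o = -9 + (-15 - 1*2) = -9 + (-15 - 2) = -9 - 17 = -26)
A(K, u) = -u
a(H) = 3 + H
V*a(A(o, 0)) = 53899*(3 - 1*0) = 53899*(3 + 0) = 53899*3 = 161697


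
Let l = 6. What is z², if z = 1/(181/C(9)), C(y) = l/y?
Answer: 4/294849 ≈ 1.3566e-5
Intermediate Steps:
C(y) = 6/y
z = 2/543 (z = 1/(181/((6/9))) = 1/(181/((6*(⅑)))) = 1/(181/(⅔)) = 1/(181*(3/2)) = 1/(543/2) = 2/543 ≈ 0.0036832)
z² = (2/543)² = 4/294849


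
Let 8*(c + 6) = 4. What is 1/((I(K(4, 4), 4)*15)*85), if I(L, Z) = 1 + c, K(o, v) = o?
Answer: -2/11475 ≈ -0.00017429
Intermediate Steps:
c = -11/2 (c = -6 + (⅛)*4 = -6 + ½ = -11/2 ≈ -5.5000)
I(L, Z) = -9/2 (I(L, Z) = 1 - 11/2 = -9/2)
1/((I(K(4, 4), 4)*15)*85) = 1/(-9/2*15*85) = 1/(-135/2*85) = 1/(-11475/2) = -2/11475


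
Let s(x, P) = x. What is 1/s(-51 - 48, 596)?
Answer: -1/99 ≈ -0.010101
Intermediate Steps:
1/s(-51 - 48, 596) = 1/(-51 - 48) = 1/(-99) = -1/99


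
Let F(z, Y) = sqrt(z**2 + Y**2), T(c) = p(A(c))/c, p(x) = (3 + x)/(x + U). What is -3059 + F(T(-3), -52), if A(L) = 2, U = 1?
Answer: -3059 + sqrt(219049)/9 ≈ -3007.0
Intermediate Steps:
p(x) = (3 + x)/(1 + x) (p(x) = (3 + x)/(x + 1) = (3 + x)/(1 + x))
T(c) = 5/(3*c) (T(c) = ((3 + 2)/(1 + 2))/c = (5/3)/c = ((1/3)*5)/c = 5/(3*c))
F(z, Y) = sqrt(Y**2 + z**2)
-3059 + F(T(-3), -52) = -3059 + sqrt((-52)**2 + ((5/3)/(-3))**2) = -3059 + sqrt(2704 + ((5/3)*(-1/3))**2) = -3059 + sqrt(2704 + (-5/9)**2) = -3059 + sqrt(2704 + 25/81) = -3059 + sqrt(219049/81) = -3059 + sqrt(219049)/9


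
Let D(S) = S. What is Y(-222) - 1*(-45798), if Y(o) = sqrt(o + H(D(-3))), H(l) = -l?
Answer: 45798 + I*sqrt(219) ≈ 45798.0 + 14.799*I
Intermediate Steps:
Y(o) = sqrt(3 + o) (Y(o) = sqrt(o - 1*(-3)) = sqrt(o + 3) = sqrt(3 + o))
Y(-222) - 1*(-45798) = sqrt(3 - 222) - 1*(-45798) = sqrt(-219) + 45798 = I*sqrt(219) + 45798 = 45798 + I*sqrt(219)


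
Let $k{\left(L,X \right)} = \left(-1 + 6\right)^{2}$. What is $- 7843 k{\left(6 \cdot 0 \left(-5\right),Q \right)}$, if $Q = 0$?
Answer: $-196075$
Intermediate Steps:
$k{\left(L,X \right)} = 25$ ($k{\left(L,X \right)} = 5^{2} = 25$)
$- 7843 k{\left(6 \cdot 0 \left(-5\right),Q \right)} = \left(-7843\right) 25 = -196075$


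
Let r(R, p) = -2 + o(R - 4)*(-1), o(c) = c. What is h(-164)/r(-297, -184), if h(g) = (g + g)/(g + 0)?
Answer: 2/299 ≈ 0.0066890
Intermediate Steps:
h(g) = 2 (h(g) = (2*g)/g = 2)
r(R, p) = 2 - R (r(R, p) = -2 + (R - 4)*(-1) = -2 + (-4 + R)*(-1) = -2 + (4 - R) = 2 - R)
h(-164)/r(-297, -184) = 2/(2 - 1*(-297)) = 2/(2 + 297) = 2/299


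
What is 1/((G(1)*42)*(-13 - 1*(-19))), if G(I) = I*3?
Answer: 1/756 ≈ 0.0013228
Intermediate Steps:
G(I) = 3*I
1/((G(1)*42)*(-13 - 1*(-19))) = 1/(((3*1)*42)*(-13 - 1*(-19))) = 1/((3*42)*(-13 + 19)) = 1/(126*6) = 1/756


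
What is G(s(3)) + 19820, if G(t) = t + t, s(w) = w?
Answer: 19826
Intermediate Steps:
G(t) = 2*t
G(s(3)) + 19820 = 2*3 + 19820 = 6 + 19820 = 19826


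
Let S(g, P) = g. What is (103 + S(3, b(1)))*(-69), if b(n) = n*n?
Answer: -7314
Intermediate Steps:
b(n) = n**2
(103 + S(3, b(1)))*(-69) = (103 + 3)*(-69) = 106*(-69) = -7314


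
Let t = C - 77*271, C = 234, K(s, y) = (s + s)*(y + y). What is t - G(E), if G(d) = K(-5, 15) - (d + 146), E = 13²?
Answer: -20018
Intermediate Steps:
K(s, y) = 4*s*y (K(s, y) = (2*s)*(2*y) = 4*s*y)
t = -20633 (t = 234 - 77*271 = 234 - 20867 = -20633)
E = 169
G(d) = -446 - d (G(d) = 4*(-5)*15 - (d + 146) = -300 - (146 + d) = -300 + (-146 - d) = -446 - d)
t - G(E) = -20633 - (-446 - 1*169) = -20633 - (-446 - 169) = -20633 - 1*(-615) = -20633 + 615 = -20018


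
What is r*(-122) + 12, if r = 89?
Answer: -10846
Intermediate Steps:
r*(-122) + 12 = 89*(-122) + 12 = -10858 + 12 = -10846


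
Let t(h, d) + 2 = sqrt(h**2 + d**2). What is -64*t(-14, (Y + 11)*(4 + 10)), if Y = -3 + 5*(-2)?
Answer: 128 - 896*sqrt(5) ≈ -1875.5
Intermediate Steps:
Y = -13 (Y = -3 - 10 = -13)
t(h, d) = -2 + sqrt(d**2 + h**2) (t(h, d) = -2 + sqrt(h**2 + d**2) = -2 + sqrt(d**2 + h**2))
-64*t(-14, (Y + 11)*(4 + 10)) = -64*(-2 + sqrt(((-13 + 11)*(4 + 10))**2 + (-14)**2)) = -64*(-2 + sqrt((-2*14)**2 + 196)) = -64*(-2 + sqrt((-28)**2 + 196)) = -64*(-2 + sqrt(784 + 196)) = -64*(-2 + sqrt(980)) = -64*(-2 + 14*sqrt(5)) = 128 - 896*sqrt(5)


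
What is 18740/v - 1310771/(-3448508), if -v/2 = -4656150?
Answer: 87649413023/229382436060 ≈ 0.38211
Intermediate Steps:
v = 9312300 (v = -2*(-4656150) = 9312300)
18740/v - 1310771/(-3448508) = 18740/9312300 - 1310771/(-3448508) = 18740*(1/9312300) - 1310771*(-1/3448508) = 937/465615 + 187253/492644 = 87649413023/229382436060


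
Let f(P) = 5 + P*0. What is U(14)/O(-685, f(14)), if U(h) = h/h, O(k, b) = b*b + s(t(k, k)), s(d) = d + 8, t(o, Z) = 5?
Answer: 1/38 ≈ 0.026316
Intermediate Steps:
s(d) = 8 + d
f(P) = 5 (f(P) = 5 + 0 = 5)
O(k, b) = 13 + b² (O(k, b) = b*b + (8 + 5) = b² + 13 = 13 + b²)
U(h) = 1
U(14)/O(-685, f(14)) = 1/(13 + 5²) = 1/(13 + 25) = 1/38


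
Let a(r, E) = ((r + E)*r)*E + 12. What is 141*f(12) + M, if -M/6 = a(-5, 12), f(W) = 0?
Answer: 2448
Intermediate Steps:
a(r, E) = 12 + E*r*(E + r) (a(r, E) = ((E + r)*r)*E + 12 = (r*(E + r))*E + 12 = E*r*(E + r) + 12 = 12 + E*r*(E + r))
M = 2448 (M = -6*(12 + 12*(-5)² - 5*12²) = -6*(12 + 12*25 - 5*144) = -6*(12 + 300 - 720) = -6*(-408) = 2448)
141*f(12) + M = 141*0 + 2448 = 0 + 2448 = 2448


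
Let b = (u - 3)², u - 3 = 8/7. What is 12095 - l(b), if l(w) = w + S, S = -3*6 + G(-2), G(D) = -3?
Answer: 593620/49 ≈ 12115.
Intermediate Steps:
u = 29/7 (u = 3 + 8/7 = 29/7 ≈ 4.1429)
b = 64/49 (b = (29/7 - 3)² = (8/7)² = 64/49 ≈ 1.3061)
S = -21 (S = -3*6 - 3 = -18 - 3 = -21)
l(w) = -21 + w (l(w) = w - 21 = -21 + w)
12095 - l(b) = 12095 - (-21 + 64/49) = 12095 - 1*(-965/49) = 12095 + 965/49 = 593620/49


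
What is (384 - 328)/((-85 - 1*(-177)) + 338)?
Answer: 28/215 ≈ 0.13023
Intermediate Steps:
(384 - 328)/((-85 - 1*(-177)) + 338) = 56/((-85 + 177) + 338) = 56/(92 + 338) = 56/430 = 56*(1/430) = 28/215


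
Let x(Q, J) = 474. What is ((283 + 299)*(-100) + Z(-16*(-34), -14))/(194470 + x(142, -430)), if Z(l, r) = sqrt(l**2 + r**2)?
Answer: -7275/24368 + sqrt(74033)/97472 ≈ -0.29576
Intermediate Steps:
((283 + 299)*(-100) + Z(-16*(-34), -14))/(194470 + x(142, -430)) = ((283 + 299)*(-100) + sqrt((-16*(-34))**2 + (-14)**2))/(194470 + 474) = (582*(-100) + sqrt(544**2 + 196))/194944 = (-58200 + sqrt(295936 + 196))*(1/194944) = (-58200 + sqrt(296132))*(1/194944) = (-58200 + 2*sqrt(74033))*(1/194944) = -7275/24368 + sqrt(74033)/97472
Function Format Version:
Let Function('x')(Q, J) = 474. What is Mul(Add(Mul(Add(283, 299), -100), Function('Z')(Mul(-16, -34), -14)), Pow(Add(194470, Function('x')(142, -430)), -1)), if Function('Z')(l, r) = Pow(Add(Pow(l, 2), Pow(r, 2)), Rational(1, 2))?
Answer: Add(Rational(-7275, 24368), Mul(Rational(1, 97472), Pow(74033, Rational(1, 2)))) ≈ -0.29576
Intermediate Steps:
Mul(Add(Mul(Add(283, 299), -100), Function('Z')(Mul(-16, -34), -14)), Pow(Add(194470, Function('x')(142, -430)), -1)) = Mul(Add(Mul(Add(283, 299), -100), Pow(Add(Pow(Mul(-16, -34), 2), Pow(-14, 2)), Rational(1, 2))), Pow(Add(194470, 474), -1)) = Mul(Add(Mul(582, -100), Pow(Add(Pow(544, 2), 196), Rational(1, 2))), Pow(194944, -1)) = Mul(Add(-58200, Pow(Add(295936, 196), Rational(1, 2))), Rational(1, 194944)) = Mul(Add(-58200, Pow(296132, Rational(1, 2))), Rational(1, 194944)) = Mul(Add(-58200, Mul(2, Pow(74033, Rational(1, 2)))), Rational(1, 194944)) = Add(Rational(-7275, 24368), Mul(Rational(1, 97472), Pow(74033, Rational(1, 2))))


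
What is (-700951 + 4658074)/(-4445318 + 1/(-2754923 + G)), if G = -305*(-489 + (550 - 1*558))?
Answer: -3433909558858/3857555090495 ≈ -0.89018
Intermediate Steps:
G = 151585 (G = -305*(-489 + (550 - 558)) = -305*(-489 - 8) = -305*(-497) = 151585)
(-700951 + 4658074)/(-4445318 + 1/(-2754923 + G)) = (-700951 + 4658074)/(-4445318 + 1/(-2754923 + 151585)) = 3957123/(-4445318 + 1/(-2603338)) = 3957123/(-4445318 - 1/2603338) = 3957123/(-11572665271485/2603338) = 3957123*(-2603338/11572665271485) = -3433909558858/3857555090495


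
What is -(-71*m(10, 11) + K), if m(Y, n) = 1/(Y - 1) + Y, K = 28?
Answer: 6209/9 ≈ 689.89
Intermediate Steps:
m(Y, n) = Y + 1/(-1 + Y) (m(Y, n) = 1/(-1 + Y) + Y = Y + 1/(-1 + Y))
-(-71*m(10, 11) + K) = -(-71*(1 + 10**2 - 1*10)/(-1 + 10) + 28) = -(-71*(1 + 100 - 10)/9 + 28) = -(-71*91/9 + 28) = -(-6461/9 + 28) = -1*(-6209/9) = 6209/9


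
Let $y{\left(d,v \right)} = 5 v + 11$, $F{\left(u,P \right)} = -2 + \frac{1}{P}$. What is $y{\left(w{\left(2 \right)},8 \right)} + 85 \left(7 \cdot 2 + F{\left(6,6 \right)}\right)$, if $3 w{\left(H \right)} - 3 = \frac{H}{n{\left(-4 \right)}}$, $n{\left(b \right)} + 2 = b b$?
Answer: $\frac{6511}{6} \approx 1085.2$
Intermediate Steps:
$n{\left(b \right)} = -2 + b^{2}$ ($n{\left(b \right)} = -2 + b b = -2 + b^{2}$)
$w{\left(H \right)} = 1 + \frac{H}{42}$ ($w{\left(H \right)} = 1 + \frac{H \frac{1}{-2 + \left(-4\right)^{2}}}{3} = 1 + \frac{H \frac{1}{-2 + 16}}{3} = 1 + \frac{H \frac{1}{14}}{3} = 1 + \frac{\frac{1}{14} H}{3} = 1 + \frac{H}{42}$)
$y{\left(d,v \right)} = 11 + 5 v$
$y{\left(w{\left(2 \right)},8 \right)} + 85 \left(7 \cdot 2 + F{\left(6,6 \right)}\right) = \left(11 + 5 \cdot 8\right) + 85 \left(7 \cdot 2 - \left(2 - \frac{1}{6}\right)\right) = \left(11 + 40\right) + 85 \left(14 + \left(-2 + \frac{1}{6}\right)\right) = 51 + 85 \left(14 - \frac{11}{6}\right) = 51 + 85 \cdot \frac{73}{6} = 51 + \frac{6205}{6} = \frac{6511}{6}$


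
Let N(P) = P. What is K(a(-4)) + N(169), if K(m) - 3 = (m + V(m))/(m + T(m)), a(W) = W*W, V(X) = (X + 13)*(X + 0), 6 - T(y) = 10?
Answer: 212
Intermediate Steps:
T(y) = -4 (T(y) = 6 - 1*10 = 6 - 10 = -4)
V(X) = X*(13 + X) (V(X) = (13 + X)*X = X*(13 + X))
a(W) = W²
K(m) = 3 + (m + m*(13 + m))/(-4 + m) (K(m) = 3 + (m + m*(13 + m))/(m - 4) = 3 + (m + m*(13 + m))/(-4 + m))
K(a(-4)) + N(169) = (-12 + ((-4)²)² + 17*(-4)²)/(-4 + (-4)²) + 169 = (-12 + 16² + 17*16)/(-4 + 16) + 169 = (-12 + 256 + 272)/12 + 169 = (1/12)*516 + 169 = 43 + 169 = 212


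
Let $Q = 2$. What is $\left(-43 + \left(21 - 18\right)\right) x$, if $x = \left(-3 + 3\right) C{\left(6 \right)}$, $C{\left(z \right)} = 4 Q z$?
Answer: $0$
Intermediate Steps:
$C{\left(z \right)} = 8 z$ ($C{\left(z \right)} = 4 \cdot 2 z = 8 z$)
$x = 0$ ($x = \left(-3 + 3\right) 8 \cdot 6 = 0 \cdot 48 = 0$)
$\left(-43 + \left(21 - 18\right)\right) x = \left(-43 + \left(21 - 18\right)\right) 0 = \left(-43 + 3\right) 0 = \left(-40\right) 0 = 0$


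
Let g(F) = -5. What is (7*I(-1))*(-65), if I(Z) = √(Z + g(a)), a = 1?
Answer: -455*I*√6 ≈ -1114.5*I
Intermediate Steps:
I(Z) = √(-5 + Z) (I(Z) = √(Z - 5) = √(-5 + Z))
(7*I(-1))*(-65) = (7*√(-5 - 1))*(-65) = (7*√(-6))*(-65) = (7*(I*√6))*(-65) = (7*I*√6)*(-65) = -455*I*√6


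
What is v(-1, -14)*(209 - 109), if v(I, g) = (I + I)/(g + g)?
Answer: 50/7 ≈ 7.1429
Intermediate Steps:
v(I, g) = I/g (v(I, g) = (2*I)/((2*g)) = (2*I)*(1/(2*g)) = I/g)
v(-1, -14)*(209 - 109) = (-1/(-14))*(209 - 109) = -1*(-1/14)*100 = (1/14)*100 = 50/7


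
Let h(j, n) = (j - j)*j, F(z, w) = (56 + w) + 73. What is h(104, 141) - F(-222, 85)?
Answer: -214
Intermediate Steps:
F(z, w) = 129 + w
h(j, n) = 0 (h(j, n) = 0*j = 0)
h(104, 141) - F(-222, 85) = 0 - (129 + 85) = 0 - 1*214 = 0 - 214 = -214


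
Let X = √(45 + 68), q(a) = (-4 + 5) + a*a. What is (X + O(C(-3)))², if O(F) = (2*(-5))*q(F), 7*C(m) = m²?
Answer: 1961313/2401 - 2600*√113/49 ≈ 252.82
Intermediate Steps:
q(a) = 1 + a²
C(m) = m²/7
X = √113 ≈ 10.630
O(F) = -10 - 10*F² (O(F) = (2*(-5))*(1 + F²) = -10*(1 + F²) = -10 - 10*F²)
(X + O(C(-3)))² = (√113 + (-10 - 10*((⅐)*(-3)²)²))² = (√113 + (-10 - 10*((⅐)*9)²))² = (√113 + (-10 - 10*(9/7)²))² = (√113 + (-10 - 10*81/49))² = (√113 + (-10 - 810/49))² = (√113 - 1300/49)² = (-1300/49 + √113)²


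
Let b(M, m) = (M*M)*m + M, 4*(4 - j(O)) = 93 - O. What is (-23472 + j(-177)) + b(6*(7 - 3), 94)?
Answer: 61265/2 ≈ 30633.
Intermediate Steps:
j(O) = -77/4 + O/4 (j(O) = 4 - (93 - O)/4 = 4 + (-93/4 + O/4) = -77/4 + O/4)
b(M, m) = M + m*M² (b(M, m) = M²*m + M = m*M² + M = M + m*M²)
(-23472 + j(-177)) + b(6*(7 - 3), 94) = (-23472 + (-77/4 + (¼)*(-177))) + (6*(7 - 3))*(1 + (6*(7 - 3))*94) = (-23472 + (-77/4 - 177/4)) + (6*4)*(1 + (6*4)*94) = (-23472 - 127/2) + 24*(1 + 24*94) = -47071/2 + 24*(1 + 2256) = -47071/2 + 24*2257 = -47071/2 + 54168 = 61265/2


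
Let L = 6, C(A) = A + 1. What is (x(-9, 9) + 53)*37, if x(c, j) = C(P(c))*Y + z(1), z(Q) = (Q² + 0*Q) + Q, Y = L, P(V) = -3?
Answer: 1591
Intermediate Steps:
C(A) = 1 + A
Y = 6
z(Q) = Q + Q² (z(Q) = (Q² + 0) + Q = Q² + Q = Q + Q²)
x(c, j) = -10 (x(c, j) = (1 - 3)*6 + 1*(1 + 1) = -2*6 + 1*2 = -12 + 2 = -10)
(x(-9, 9) + 53)*37 = (-10 + 53)*37 = 43*37 = 1591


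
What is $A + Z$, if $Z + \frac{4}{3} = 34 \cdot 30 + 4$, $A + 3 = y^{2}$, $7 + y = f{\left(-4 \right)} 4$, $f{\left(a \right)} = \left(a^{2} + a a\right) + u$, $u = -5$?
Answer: $\frac{33662}{3} \approx 11221.0$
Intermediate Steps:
$f{\left(a \right)} = -5 + 2 a^{2}$ ($f{\left(a \right)} = \left(a^{2} + a a\right) - 5 = \left(a^{2} + a^{2}\right) - 5 = 2 a^{2} - 5 = -5 + 2 a^{2}$)
$y = 101$ ($y = -7 + \left(-5 + 2 \left(-4\right)^{2}\right) 4 = -7 + \left(-5 + 2 \cdot 16\right) 4 = -7 + \left(-5 + 32\right) 4 = -7 + 27 \cdot 4 = -7 + 108 = 101$)
$A = 10198$ ($A = -3 + 101^{2} = -3 + 10201 = 10198$)
$Z = \frac{3068}{3}$ ($Z = - \frac{4}{3} + \left(34 \cdot 30 + 4\right) = - \frac{4}{3} + \left(1020 + 4\right) = - \frac{4}{3} + 1024 = \frac{3068}{3} \approx 1022.7$)
$A + Z = 10198 + \frac{3068}{3} = \frac{33662}{3}$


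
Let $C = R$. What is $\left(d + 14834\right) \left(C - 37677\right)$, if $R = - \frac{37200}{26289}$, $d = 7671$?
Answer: $- \frac{7430609777255}{8763} \approx -8.4795 \cdot 10^{8}$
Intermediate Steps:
$R = - \frac{12400}{8763}$ ($R = \left(-37200\right) \frac{1}{26289} = - \frac{12400}{8763} \approx -1.415$)
$C = - \frac{12400}{8763} \approx -1.415$
$\left(d + 14834\right) \left(C - 37677\right) = \left(7671 + 14834\right) \left(- \frac{12400}{8763} - 37677\right) = 22505 \left(- \frac{330175951}{8763}\right) = - \frac{7430609777255}{8763}$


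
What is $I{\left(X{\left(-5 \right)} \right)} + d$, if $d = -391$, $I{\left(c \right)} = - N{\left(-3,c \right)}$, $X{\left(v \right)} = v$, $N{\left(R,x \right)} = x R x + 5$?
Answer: $-321$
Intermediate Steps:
$N{\left(R,x \right)} = 5 + R x^{2}$ ($N{\left(R,x \right)} = R x x + 5 = R x^{2} + 5 = 5 + R x^{2}$)
$I{\left(c \right)} = -5 + 3 c^{2}$ ($I{\left(c \right)} = - (5 - 3 c^{2}) = -5 + 3 c^{2}$)
$I{\left(X{\left(-5 \right)} \right)} + d = \left(-5 + 3 \left(-5\right)^{2}\right) - 391 = \left(-5 + 3 \cdot 25\right) - 391 = \left(-5 + 75\right) - 391 = 70 - 391 = -321$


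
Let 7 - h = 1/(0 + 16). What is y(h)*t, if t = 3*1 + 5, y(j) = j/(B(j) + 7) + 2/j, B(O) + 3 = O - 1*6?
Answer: 118792/8769 ≈ 13.547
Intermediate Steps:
B(O) = -9 + O (B(O) = -3 + (O - 1*6) = -3 + (O - 6) = -3 + (-6 + O) = -9 + O)
h = 111/16 (h = 7 - 1/(0 + 16) = 7 - 1/16 = 111/16 ≈ 6.9375)
y(j) = 2/j + j/(-2 + j) (y(j) = j/((-9 + j) + 7) + 2/j = j/(-2 + j) + 2/j = 2/j + j/(-2 + j))
t = 8 (t = 3 + 5 = 8)
y(h)*t = ((-4 + (111/16)² + 2*(111/16))/((111/16)*(-2 + 111/16)))*8 = (16*(-4 + 12321/256 + 111/8)/(111*(79/16)))*8 = ((16/111)*(16/79)*(14849/256))*8 = (14849/8769)*8 = 118792/8769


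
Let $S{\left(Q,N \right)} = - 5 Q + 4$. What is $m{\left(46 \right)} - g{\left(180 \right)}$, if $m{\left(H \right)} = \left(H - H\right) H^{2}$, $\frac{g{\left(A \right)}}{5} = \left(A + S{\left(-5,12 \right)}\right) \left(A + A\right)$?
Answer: $-376200$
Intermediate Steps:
$S{\left(Q,N \right)} = 4 - 5 Q$
$g{\left(A \right)} = 10 A \left(29 + A\right)$ ($g{\left(A \right)} = 5 \left(A + \left(4 - -25\right)\right) \left(A + A\right) = 5 \left(A + \left(4 + 25\right)\right) 2 A = 5 \left(A + 29\right) 2 A = 5 \left(29 + A\right) 2 A = 5 \cdot 2 A \left(29 + A\right) = 10 A \left(29 + A\right)$)
$m{\left(H \right)} = 0$ ($m{\left(H \right)} = 0 H^{2} = 0$)
$m{\left(46 \right)} - g{\left(180 \right)} = 0 - 10 \cdot 180 \left(29 + 180\right) = 0 - 10 \cdot 180 \cdot 209 = 0 - 376200 = -376200$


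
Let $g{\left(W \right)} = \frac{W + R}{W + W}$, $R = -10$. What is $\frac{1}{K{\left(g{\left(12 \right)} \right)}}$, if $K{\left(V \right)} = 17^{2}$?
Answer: $\frac{1}{289} \approx 0.0034602$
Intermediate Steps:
$g{\left(W \right)} = \frac{-10 + W}{2 W}$ ($g{\left(W \right)} = \frac{W - 10}{W + W} = \frac{-10 + W}{2 W}$)
$K{\left(V \right)} = 289$
$\frac{1}{K{\left(g{\left(12 \right)} \right)}} = \frac{1}{289}$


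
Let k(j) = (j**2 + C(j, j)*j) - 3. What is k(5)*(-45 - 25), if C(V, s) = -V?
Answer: 210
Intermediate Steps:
k(j) = -3 (k(j) = (j**2 + (-j)*j) - 3 = (j**2 - j**2) - 3 = 0 - 3 = -3)
k(5)*(-45 - 25) = -3*(-45 - 25) = -3*(-70) = 210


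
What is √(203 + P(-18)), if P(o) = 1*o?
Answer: √185 ≈ 13.601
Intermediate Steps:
P(o) = o
√(203 + P(-18)) = √(203 - 18) = √185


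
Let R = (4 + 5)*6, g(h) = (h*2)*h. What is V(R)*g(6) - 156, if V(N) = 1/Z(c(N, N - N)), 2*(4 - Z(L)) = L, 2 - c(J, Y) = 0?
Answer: -132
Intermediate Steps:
c(J, Y) = 2 (c(J, Y) = 2 - 1*0 = 2 + 0 = 2)
Z(L) = 4 - L/2
g(h) = 2*h**2 (g(h) = (2*h)*h = 2*h**2)
R = 54 (R = 9*6 = 54)
V(N) = 1/3 (V(N) = 1/(4 - 1/2*2) = 1/(4 - 1) = 1/3)
V(R)*g(6) - 156 = (2*6**2)/3 - 156 = (2*36)/3 - 156 = (1/3)*72 - 156 = 24 - 156 = -132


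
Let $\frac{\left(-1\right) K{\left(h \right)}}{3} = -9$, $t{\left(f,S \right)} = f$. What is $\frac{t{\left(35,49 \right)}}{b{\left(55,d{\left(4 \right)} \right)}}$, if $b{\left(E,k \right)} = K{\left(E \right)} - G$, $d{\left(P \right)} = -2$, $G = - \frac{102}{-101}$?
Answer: $\frac{101}{75} \approx 1.3467$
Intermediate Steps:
$G = \frac{102}{101}$ ($G = \left(-102\right) \left(- \frac{1}{101}\right) = \frac{102}{101} \approx 1.0099$)
$K{\left(h \right)} = 27$ ($K{\left(h \right)} = \left(-3\right) \left(-9\right) = 27$)
$b{\left(E,k \right)} = \frac{2625}{101}$ ($b{\left(E,k \right)} = 27 - \frac{102}{101} = \frac{2625}{101}$)
$\frac{t{\left(35,49 \right)}}{b{\left(55,d{\left(4 \right)} \right)}} = \frac{35}{\frac{2625}{101}} = 35 \cdot \frac{101}{2625} = \frac{101}{75}$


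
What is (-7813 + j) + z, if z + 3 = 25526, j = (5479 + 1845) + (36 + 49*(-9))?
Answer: 24629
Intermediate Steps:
j = 6919 (j = 7324 + (36 - 441) = 7324 - 405 = 6919)
z = 25523 (z = -3 + 25526 = 25523)
(-7813 + j) + z = (-7813 + 6919) + 25523 = -894 + 25523 = 24629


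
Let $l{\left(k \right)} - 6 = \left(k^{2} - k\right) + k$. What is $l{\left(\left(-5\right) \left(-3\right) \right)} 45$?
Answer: $10395$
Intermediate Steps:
$l{\left(k \right)} = 6 + k^{2}$ ($l{\left(k \right)} = 6 + \left(\left(k^{2} - k\right) + k\right) = 6 + k^{2}$)
$l{\left(\left(-5\right) \left(-3\right) \right)} 45 = \left(6 + \left(\left(-5\right) \left(-3\right)\right)^{2}\right) 45 = \left(6 + 15^{2}\right) 45 = \left(6 + 225\right) 45 = 231 \cdot 45 = 10395$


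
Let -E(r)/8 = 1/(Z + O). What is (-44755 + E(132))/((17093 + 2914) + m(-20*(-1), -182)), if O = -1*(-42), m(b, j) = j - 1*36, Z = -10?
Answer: -179021/79156 ≈ -2.2616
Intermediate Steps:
m(b, j) = -36 + j (m(b, j) = j - 36 = -36 + j)
O = 42
E(r) = -1/4 (E(r) = -8/(-10 + 42) = -8/32 = -8*1/32 = -1/4)
(-44755 + E(132))/((17093 + 2914) + m(-20*(-1), -182)) = (-44755 - 1/4)/((17093 + 2914) + (-36 - 182)) = -179021/(4*(20007 - 218)) = -179021/4/19789 = -179021/4*1/19789 = -179021/79156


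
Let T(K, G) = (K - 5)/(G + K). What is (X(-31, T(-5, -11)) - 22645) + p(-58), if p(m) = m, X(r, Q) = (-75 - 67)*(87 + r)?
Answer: -30655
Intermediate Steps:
T(K, G) = (-5 + K)/(G + K)
X(r, Q) = -12354 - 142*r (X(r, Q) = -142*(87 + r) = -12354 - 142*r)
(X(-31, T(-5, -11)) - 22645) + p(-58) = ((-12354 - 142*(-31)) - 22645) - 58 = ((-12354 + 4402) - 22645) - 58 = (-7952 - 22645) - 58 = -30597 - 58 = -30655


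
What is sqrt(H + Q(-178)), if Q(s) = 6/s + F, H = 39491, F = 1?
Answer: sqrt(312815865)/89 ≈ 198.73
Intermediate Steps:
Q(s) = 1 + 6/s (Q(s) = 6/s + 1 = 1 + 6/s)
sqrt(H + Q(-178)) = sqrt(39491 + (6 - 178)/(-178)) = sqrt(39491 - 1/178*(-172)) = sqrt(39491 + 86/89) = sqrt(3514785/89) = sqrt(312815865)/89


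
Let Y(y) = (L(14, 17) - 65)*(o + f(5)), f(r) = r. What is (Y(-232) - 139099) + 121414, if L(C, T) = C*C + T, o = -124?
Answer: -35297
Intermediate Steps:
L(C, T) = T + C² (L(C, T) = C² + T = T + C²)
Y(y) = -17612 (Y(y) = ((17 + 14²) - 65)*(-124 + 5) = ((17 + 196) - 65)*(-119) = (213 - 65)*(-119) = 148*(-119) = -17612)
(Y(-232) - 139099) + 121414 = (-17612 - 139099) + 121414 = -156711 + 121414 = -35297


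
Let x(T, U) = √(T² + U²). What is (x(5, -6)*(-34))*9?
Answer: -306*√61 ≈ -2389.9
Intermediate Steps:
(x(5, -6)*(-34))*9 = (√(5² + (-6)²)*(-34))*9 = (√(25 + 36)*(-34))*9 = (√61*(-34))*9 = -34*√61*9 = -306*√61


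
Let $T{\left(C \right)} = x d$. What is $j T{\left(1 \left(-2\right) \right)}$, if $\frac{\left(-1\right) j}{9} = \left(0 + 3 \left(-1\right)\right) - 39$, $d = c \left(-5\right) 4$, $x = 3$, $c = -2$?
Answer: $45360$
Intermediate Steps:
$d = 40$ ($d = \left(-2\right) \left(-5\right) 4 = 10 \cdot 4 = 40$)
$T{\left(C \right)} = 120$ ($T{\left(C \right)} = 3 \cdot 40 = 120$)
$j = 378$ ($j = - 9 \left(\left(0 + 3 \left(-1\right)\right) - 39\right) = - 9 \left(\left(0 - 3\right) - 39\right) = - 9 \left(-3 - 39\right) = \left(-9\right) \left(-42\right) = 378$)
$j T{\left(1 \left(-2\right) \right)} = 378 \cdot 120 = 45360$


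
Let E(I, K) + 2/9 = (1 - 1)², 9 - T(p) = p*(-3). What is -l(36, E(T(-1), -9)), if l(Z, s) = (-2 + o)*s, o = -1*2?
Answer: -8/9 ≈ -0.88889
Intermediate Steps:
T(p) = 9 + 3*p (T(p) = 9 - p*(-3) = 9 - (-3)*p = 9 + 3*p)
o = -2
E(I, K) = -2/9 (E(I, K) = -2/9 + (1 - 1)² = -2/9 + 0² = -2/9 + 0 = -2/9)
l(Z, s) = -4*s (l(Z, s) = (-2 - 2)*s = -4*s)
-l(36, E(T(-1), -9)) = -(-4)*(-2)/9 = -1*8/9 = -8/9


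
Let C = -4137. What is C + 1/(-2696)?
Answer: -11153353/2696 ≈ -4137.0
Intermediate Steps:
C + 1/(-2696) = -4137 + 1/(-2696) = -4137 - 1/2696 = -11153353/2696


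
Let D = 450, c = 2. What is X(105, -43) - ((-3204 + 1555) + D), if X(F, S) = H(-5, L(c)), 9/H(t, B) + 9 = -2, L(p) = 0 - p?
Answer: 13180/11 ≈ 1198.2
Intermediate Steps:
L(p) = -p
H(t, B) = -9/11 (H(t, B) = 9/(-9 - 2) = 9/(-11) = 9*(-1/11) = -9/11)
X(F, S) = -9/11
X(105, -43) - ((-3204 + 1555) + D) = -9/11 - ((-3204 + 1555) + 450) = -9/11 - (-1649 + 450) = -9/11 - 1*(-1199) = -9/11 + 1199 = 13180/11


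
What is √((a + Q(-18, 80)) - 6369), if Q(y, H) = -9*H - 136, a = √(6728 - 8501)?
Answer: √(-7225 + 3*I*√197) ≈ 0.2477 + 85.0*I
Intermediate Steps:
a = 3*I*√197 (a = √(-1773) = 3*I*√197 ≈ 42.107*I)
Q(y, H) = -136 - 9*H
√((a + Q(-18, 80)) - 6369) = √((3*I*√197 + (-136 - 9*80)) - 6369) = √((3*I*√197 + (-136 - 720)) - 6369) = √((3*I*√197 - 856) - 6369) = √((-856 + 3*I*√197) - 6369) = √(-7225 + 3*I*√197)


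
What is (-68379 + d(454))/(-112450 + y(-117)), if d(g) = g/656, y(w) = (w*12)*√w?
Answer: 97001467625/162431084816 - 1816674885*I*√13/81215542408 ≈ 0.59719 - 0.080651*I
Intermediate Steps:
y(w) = 12*w^(3/2) (y(w) = (12*w)*√w = 12*w^(3/2))
d(g) = g/656 (d(g) = g*(1/656) = g/656)
(-68379 + d(454))/(-112450 + y(-117)) = (-68379 + (1/656)*454)/(-112450 + 12*(-117)^(3/2)) = (-68379 + 227/328)/(-112450 + 12*(-351*I*√13)) = -22428085/(328*(-112450 - 4212*I*√13))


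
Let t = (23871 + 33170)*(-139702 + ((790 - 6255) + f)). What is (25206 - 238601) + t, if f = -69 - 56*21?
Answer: -8351700287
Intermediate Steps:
f = -1245 (f = -69 - 1176 = -1245)
t = -8351486892 (t = (23871 + 33170)*(-139702 + ((790 - 6255) - 1245)) = 57041*(-139702 + (-5465 - 1245)) = 57041*(-139702 - 6710) = 57041*(-146412) = -8351486892)
(25206 - 238601) + t = (25206 - 238601) - 8351486892 = -213395 - 8351486892 = -8351700287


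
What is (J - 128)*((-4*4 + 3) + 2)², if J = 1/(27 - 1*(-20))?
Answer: -727815/47 ≈ -15485.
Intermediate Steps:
J = 1/47 (J = 1/(27 + 20) = 1/47 ≈ 0.021277)
(J - 128)*((-4*4 + 3) + 2)² = (1/47 - 128)*((-4*4 + 3) + 2)² = -6015*((-16 + 3) + 2)²/47 = -6015*(-13 + 2)²/47 = -6015/47*(-11)² = -6015/47*121 = -727815/47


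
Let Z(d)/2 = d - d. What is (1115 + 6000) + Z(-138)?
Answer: 7115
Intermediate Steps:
Z(d) = 0 (Z(d) = 2*(d - d) = 2*0 = 0)
(1115 + 6000) + Z(-138) = (1115 + 6000) + 0 = 7115 + 0 = 7115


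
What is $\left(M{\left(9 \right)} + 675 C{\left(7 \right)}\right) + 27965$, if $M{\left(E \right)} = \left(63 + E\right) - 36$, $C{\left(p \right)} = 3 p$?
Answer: $42176$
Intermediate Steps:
$M{\left(E \right)} = 27 + E$
$\left(M{\left(9 \right)} + 675 C{\left(7 \right)}\right) + 27965 = \left(\left(27 + 9\right) + 675 \cdot 3 \cdot 7\right) + 27965 = \left(36 + 675 \cdot 21\right) + 27965 = \left(36 + 14175\right) + 27965 = 14211 + 27965 = 42176$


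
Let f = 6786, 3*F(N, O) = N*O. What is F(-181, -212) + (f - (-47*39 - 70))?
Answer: 64439/3 ≈ 21480.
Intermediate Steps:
F(N, O) = N*O/3 (F(N, O) = (N*O)/3 = N*O/3)
F(-181, -212) + (f - (-47*39 - 70)) = (⅓)*(-181)*(-212) + (6786 - (-47*39 - 70)) = 38372/3 + (6786 - (-1833 - 70)) = 38372/3 + (6786 - 1*(-1903)) = 38372/3 + (6786 + 1903) = 38372/3 + 8689 = 64439/3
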